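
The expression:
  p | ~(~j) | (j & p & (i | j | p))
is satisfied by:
  {p: True, j: True}
  {p: True, j: False}
  {j: True, p: False}


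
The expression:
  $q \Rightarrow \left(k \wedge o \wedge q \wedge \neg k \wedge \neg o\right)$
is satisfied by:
  {q: False}


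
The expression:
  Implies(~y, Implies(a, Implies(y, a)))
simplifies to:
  True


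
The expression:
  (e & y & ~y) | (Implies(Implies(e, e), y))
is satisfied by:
  {y: True}


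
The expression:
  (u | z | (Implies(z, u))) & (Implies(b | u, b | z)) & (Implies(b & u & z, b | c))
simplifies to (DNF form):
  b | z | ~u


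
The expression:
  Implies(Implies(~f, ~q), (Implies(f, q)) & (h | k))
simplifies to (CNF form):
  (q | ~f) & (h | k | q) & (h | k | ~f) & (h | q | ~f) & (k | q | ~f) & (h | k | q | ~f)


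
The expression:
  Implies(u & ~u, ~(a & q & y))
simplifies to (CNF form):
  True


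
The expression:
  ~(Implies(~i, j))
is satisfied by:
  {i: False, j: False}


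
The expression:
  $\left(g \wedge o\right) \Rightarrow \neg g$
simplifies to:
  $\neg g \vee \neg o$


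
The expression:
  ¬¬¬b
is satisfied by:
  {b: False}


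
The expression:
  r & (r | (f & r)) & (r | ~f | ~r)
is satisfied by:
  {r: True}


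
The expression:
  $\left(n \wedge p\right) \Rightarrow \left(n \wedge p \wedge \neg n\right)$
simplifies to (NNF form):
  $\neg n \vee \neg p$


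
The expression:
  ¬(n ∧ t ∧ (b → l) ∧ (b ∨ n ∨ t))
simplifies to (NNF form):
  (b ∧ ¬l) ∨ ¬n ∨ ¬t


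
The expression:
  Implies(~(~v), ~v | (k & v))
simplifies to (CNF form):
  k | ~v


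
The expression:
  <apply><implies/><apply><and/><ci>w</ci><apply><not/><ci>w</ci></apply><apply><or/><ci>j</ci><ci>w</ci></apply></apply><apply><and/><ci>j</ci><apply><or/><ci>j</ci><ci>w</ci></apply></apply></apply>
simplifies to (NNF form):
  <true/>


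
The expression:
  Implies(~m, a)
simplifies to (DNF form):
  a | m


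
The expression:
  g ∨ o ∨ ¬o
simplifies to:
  True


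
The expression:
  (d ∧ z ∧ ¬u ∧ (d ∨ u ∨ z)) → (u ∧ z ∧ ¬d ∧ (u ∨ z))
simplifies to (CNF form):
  u ∨ ¬d ∨ ¬z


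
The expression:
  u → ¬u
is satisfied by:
  {u: False}


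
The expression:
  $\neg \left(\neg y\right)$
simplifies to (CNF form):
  $y$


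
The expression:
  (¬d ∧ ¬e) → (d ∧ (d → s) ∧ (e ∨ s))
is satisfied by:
  {d: True, e: True}
  {d: True, e: False}
  {e: True, d: False}


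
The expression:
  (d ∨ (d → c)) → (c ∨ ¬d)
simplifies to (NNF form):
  c ∨ ¬d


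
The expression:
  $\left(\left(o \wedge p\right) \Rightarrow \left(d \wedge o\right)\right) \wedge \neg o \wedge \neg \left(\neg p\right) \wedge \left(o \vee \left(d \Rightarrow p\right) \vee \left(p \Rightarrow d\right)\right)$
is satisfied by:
  {p: True, o: False}


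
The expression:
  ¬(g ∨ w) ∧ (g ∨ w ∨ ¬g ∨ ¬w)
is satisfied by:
  {g: False, w: False}


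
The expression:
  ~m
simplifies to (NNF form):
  ~m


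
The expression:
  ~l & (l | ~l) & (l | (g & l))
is never true.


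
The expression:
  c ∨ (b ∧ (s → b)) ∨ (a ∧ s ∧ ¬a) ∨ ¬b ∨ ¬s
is always true.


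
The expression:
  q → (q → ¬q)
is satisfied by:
  {q: False}


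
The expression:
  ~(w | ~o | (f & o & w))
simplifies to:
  o & ~w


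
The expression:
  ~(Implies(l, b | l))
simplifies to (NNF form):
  False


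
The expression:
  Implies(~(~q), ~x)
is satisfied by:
  {q: False, x: False}
  {x: True, q: False}
  {q: True, x: False}


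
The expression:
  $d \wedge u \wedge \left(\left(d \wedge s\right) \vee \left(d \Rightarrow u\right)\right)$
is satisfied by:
  {u: True, d: True}


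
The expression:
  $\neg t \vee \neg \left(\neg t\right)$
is always true.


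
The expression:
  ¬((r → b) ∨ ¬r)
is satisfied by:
  {r: True, b: False}


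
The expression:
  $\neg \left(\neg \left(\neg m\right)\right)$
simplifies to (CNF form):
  $\neg m$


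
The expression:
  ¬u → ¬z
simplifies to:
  u ∨ ¬z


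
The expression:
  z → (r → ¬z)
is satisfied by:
  {z: False, r: False}
  {r: True, z: False}
  {z: True, r: False}


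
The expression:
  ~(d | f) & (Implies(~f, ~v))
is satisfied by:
  {d: False, v: False, f: False}


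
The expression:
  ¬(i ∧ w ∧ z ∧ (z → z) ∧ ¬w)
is always true.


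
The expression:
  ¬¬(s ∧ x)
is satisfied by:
  {s: True, x: True}


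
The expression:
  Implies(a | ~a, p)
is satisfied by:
  {p: True}


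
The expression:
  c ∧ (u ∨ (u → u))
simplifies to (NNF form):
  c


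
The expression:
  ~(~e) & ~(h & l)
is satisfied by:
  {e: True, l: False, h: False}
  {e: True, h: True, l: False}
  {e: True, l: True, h: False}


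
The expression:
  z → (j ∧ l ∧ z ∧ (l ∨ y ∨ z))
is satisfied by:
  {j: True, l: True, z: False}
  {j: True, l: False, z: False}
  {l: True, j: False, z: False}
  {j: False, l: False, z: False}
  {z: True, j: True, l: True}


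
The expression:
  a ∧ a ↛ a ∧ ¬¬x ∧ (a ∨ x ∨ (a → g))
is never true.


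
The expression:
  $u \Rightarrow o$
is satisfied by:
  {o: True, u: False}
  {u: False, o: False}
  {u: True, o: True}


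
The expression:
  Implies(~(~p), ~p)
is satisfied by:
  {p: False}


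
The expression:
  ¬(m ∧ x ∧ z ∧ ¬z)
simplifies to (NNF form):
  True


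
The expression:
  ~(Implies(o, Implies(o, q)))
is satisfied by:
  {o: True, q: False}


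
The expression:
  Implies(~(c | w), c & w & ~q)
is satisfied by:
  {c: True, w: True}
  {c: True, w: False}
  {w: True, c: False}


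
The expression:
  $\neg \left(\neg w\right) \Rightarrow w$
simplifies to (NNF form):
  $\text{True}$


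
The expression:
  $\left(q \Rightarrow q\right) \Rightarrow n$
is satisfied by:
  {n: True}


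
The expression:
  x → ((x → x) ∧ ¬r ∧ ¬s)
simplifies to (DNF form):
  (¬r ∧ ¬s) ∨ ¬x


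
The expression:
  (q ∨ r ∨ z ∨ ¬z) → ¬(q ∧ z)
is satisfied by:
  {q: False, z: False}
  {z: True, q: False}
  {q: True, z: False}


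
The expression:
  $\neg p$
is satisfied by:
  {p: False}


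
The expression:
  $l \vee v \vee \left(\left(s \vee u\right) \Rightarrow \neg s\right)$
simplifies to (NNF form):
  $l \vee v \vee \neg s$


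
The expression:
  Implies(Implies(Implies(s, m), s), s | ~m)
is always true.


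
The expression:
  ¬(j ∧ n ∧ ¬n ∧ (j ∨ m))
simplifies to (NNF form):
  True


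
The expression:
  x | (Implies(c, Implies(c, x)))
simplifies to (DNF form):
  x | ~c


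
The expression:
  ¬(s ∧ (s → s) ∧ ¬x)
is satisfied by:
  {x: True, s: False}
  {s: False, x: False}
  {s: True, x: True}


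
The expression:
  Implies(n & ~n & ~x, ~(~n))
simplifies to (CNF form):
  True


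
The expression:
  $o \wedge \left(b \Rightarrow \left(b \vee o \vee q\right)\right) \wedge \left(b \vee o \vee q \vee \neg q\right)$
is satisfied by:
  {o: True}


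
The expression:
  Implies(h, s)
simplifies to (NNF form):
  s | ~h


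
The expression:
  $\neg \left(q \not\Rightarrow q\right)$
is always true.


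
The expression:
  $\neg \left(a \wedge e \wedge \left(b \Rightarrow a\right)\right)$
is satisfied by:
  {e: False, a: False}
  {a: True, e: False}
  {e: True, a: False}


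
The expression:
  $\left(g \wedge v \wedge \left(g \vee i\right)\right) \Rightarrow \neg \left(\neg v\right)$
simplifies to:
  $\text{True}$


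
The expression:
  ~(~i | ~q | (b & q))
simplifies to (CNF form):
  i & q & ~b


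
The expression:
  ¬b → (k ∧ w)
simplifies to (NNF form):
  b ∨ (k ∧ w)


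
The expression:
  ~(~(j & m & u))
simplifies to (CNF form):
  j & m & u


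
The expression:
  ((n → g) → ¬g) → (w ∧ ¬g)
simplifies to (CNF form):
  g ∨ w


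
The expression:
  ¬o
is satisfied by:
  {o: False}


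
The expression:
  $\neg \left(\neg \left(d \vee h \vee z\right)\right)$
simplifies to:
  $d \vee h \vee z$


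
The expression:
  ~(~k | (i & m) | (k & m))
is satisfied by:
  {k: True, m: False}


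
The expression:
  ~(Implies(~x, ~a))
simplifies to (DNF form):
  a & ~x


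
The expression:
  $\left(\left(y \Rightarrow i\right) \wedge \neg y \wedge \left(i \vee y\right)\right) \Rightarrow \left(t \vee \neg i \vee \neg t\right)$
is always true.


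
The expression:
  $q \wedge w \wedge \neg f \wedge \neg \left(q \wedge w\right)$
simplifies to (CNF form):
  $\text{False}$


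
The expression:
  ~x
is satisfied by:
  {x: False}


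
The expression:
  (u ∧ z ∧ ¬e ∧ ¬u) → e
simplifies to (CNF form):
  True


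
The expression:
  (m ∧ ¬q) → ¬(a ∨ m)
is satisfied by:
  {q: True, m: False}
  {m: False, q: False}
  {m: True, q: True}


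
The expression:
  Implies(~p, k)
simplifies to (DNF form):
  k | p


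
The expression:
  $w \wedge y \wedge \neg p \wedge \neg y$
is never true.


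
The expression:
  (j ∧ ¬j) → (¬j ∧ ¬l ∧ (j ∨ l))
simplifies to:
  True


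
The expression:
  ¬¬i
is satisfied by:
  {i: True}


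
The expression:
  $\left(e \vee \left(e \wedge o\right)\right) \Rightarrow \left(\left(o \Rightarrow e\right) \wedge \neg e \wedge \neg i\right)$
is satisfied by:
  {e: False}


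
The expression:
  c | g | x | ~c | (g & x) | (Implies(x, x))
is always true.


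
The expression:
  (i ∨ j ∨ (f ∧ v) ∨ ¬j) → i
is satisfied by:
  {i: True}


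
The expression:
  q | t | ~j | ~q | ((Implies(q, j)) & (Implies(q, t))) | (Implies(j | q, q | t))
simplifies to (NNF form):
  True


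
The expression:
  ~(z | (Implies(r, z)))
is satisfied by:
  {r: True, z: False}


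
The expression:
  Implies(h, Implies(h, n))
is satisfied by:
  {n: True, h: False}
  {h: False, n: False}
  {h: True, n: True}


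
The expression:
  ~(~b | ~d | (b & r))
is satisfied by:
  {b: True, d: True, r: False}


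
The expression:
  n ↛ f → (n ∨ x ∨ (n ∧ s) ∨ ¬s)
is always true.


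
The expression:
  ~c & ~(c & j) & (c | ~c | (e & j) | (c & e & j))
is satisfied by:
  {c: False}


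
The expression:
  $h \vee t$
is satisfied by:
  {t: True, h: True}
  {t: True, h: False}
  {h: True, t: False}


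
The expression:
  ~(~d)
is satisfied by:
  {d: True}


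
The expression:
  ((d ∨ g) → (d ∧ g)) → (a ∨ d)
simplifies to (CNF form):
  a ∨ d ∨ g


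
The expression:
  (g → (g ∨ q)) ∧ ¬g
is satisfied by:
  {g: False}


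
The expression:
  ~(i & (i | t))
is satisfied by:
  {i: False}


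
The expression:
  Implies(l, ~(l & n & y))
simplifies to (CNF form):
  ~l | ~n | ~y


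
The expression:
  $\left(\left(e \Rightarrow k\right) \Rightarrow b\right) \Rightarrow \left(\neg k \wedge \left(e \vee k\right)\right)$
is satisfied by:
  {e: True, k: False, b: False}
  {k: False, b: False, e: False}
  {e: True, k: True, b: False}
  {k: True, e: False, b: False}
  {b: True, e: True, k: False}


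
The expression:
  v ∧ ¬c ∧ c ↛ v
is never true.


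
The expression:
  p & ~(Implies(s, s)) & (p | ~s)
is never true.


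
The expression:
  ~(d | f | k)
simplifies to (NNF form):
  ~d & ~f & ~k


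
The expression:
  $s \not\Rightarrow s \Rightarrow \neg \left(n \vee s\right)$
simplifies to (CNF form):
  $\text{True}$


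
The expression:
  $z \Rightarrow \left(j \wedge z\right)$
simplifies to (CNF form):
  $j \vee \neg z$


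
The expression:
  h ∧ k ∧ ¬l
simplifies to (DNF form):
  h ∧ k ∧ ¬l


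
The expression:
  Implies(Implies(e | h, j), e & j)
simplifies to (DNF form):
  e | (h & ~j)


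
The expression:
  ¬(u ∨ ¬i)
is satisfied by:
  {i: True, u: False}


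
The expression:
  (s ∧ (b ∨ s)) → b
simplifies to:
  b ∨ ¬s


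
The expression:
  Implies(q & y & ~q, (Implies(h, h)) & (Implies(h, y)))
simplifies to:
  True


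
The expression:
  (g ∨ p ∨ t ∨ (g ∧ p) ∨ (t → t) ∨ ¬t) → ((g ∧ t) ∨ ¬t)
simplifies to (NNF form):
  g ∨ ¬t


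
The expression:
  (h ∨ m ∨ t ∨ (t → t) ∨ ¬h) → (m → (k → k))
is always true.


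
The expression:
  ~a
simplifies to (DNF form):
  ~a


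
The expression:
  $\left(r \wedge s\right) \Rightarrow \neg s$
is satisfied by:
  {s: False, r: False}
  {r: True, s: False}
  {s: True, r: False}


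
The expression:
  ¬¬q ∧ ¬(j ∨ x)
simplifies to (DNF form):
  q ∧ ¬j ∧ ¬x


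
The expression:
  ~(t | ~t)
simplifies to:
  False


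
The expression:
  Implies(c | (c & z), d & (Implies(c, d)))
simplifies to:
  d | ~c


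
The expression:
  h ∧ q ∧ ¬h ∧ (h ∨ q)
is never true.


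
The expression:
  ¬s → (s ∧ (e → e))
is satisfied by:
  {s: True}


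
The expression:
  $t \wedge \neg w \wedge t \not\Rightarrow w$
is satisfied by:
  {t: True, w: False}


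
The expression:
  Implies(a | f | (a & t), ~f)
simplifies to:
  ~f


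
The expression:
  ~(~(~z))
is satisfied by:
  {z: False}


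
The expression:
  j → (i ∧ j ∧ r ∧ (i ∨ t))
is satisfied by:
  {r: True, i: True, j: False}
  {r: True, i: False, j: False}
  {i: True, r: False, j: False}
  {r: False, i: False, j: False}
  {r: True, j: True, i: True}


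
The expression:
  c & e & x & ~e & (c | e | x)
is never true.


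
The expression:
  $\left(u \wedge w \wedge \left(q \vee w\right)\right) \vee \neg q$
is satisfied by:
  {u: True, w: True, q: False}
  {u: True, w: False, q: False}
  {w: True, u: False, q: False}
  {u: False, w: False, q: False}
  {q: True, u: True, w: True}


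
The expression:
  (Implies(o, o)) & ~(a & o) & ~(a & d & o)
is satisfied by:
  {o: False, a: False}
  {a: True, o: False}
  {o: True, a: False}


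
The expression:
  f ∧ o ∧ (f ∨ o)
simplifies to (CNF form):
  f ∧ o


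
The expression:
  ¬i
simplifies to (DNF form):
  ¬i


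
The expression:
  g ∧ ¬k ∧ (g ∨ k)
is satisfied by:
  {g: True, k: False}


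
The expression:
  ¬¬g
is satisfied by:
  {g: True}


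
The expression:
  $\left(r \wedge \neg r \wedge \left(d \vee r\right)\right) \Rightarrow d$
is always true.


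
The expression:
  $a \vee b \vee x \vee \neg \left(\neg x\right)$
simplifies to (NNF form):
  $a \vee b \vee x$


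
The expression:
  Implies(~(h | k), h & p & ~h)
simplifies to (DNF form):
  h | k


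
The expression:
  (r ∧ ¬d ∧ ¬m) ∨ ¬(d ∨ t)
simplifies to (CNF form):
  ¬d ∧ (r ∨ ¬t) ∧ (¬m ∨ ¬t)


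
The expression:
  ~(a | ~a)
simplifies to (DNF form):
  False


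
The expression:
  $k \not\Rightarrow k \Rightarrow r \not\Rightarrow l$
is always true.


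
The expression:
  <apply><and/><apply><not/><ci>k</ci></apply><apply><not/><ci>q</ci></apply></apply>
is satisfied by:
  {q: False, k: False}


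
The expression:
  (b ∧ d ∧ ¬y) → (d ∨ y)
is always true.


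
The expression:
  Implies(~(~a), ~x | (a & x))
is always true.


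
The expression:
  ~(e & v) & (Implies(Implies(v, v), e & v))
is never true.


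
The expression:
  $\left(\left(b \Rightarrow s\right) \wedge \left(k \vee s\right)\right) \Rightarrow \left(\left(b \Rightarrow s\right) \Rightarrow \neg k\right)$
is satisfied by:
  {b: True, s: False, k: False}
  {s: False, k: False, b: False}
  {b: True, s: True, k: False}
  {s: True, b: False, k: False}
  {k: True, b: True, s: False}


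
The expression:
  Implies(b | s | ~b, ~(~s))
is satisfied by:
  {s: True}


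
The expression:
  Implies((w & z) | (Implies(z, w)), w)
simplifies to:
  w | z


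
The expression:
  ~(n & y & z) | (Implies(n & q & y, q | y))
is always true.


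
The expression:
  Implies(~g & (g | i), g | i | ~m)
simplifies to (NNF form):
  True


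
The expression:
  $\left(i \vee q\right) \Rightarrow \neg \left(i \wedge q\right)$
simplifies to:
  $\neg i \vee \neg q$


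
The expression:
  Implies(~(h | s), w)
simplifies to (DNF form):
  h | s | w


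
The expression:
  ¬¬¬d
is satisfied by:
  {d: False}


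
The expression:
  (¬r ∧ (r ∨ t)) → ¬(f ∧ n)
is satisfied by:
  {r: True, t: False, n: False, f: False}
  {f: False, t: False, r: False, n: False}
  {f: True, r: True, t: False, n: False}
  {f: True, t: False, r: False, n: False}
  {n: True, r: True, f: False, t: False}
  {n: True, f: False, t: False, r: False}
  {n: True, f: True, r: True, t: False}
  {n: True, f: True, t: False, r: False}
  {r: True, t: True, n: False, f: False}
  {t: True, n: False, r: False, f: False}
  {f: True, t: True, r: True, n: False}
  {f: True, t: True, n: False, r: False}
  {r: True, t: True, n: True, f: False}
  {t: True, n: True, f: False, r: False}
  {f: True, t: True, n: True, r: True}


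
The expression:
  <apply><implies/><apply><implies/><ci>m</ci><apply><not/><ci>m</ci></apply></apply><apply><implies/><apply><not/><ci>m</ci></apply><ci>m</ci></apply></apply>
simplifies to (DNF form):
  <ci>m</ci>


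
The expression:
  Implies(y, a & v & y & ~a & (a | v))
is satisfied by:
  {y: False}


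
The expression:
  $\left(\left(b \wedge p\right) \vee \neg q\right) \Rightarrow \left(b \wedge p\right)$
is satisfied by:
  {q: True, p: True, b: True}
  {q: True, p: True, b: False}
  {q: True, b: True, p: False}
  {q: True, b: False, p: False}
  {p: True, b: True, q: False}


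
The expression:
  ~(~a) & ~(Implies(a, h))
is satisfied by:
  {a: True, h: False}


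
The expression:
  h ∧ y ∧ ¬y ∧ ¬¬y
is never true.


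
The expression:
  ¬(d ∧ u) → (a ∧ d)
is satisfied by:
  {a: True, u: True, d: True}
  {a: True, d: True, u: False}
  {u: True, d: True, a: False}


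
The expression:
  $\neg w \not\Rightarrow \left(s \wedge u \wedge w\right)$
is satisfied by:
  {w: False}


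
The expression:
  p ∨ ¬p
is always true.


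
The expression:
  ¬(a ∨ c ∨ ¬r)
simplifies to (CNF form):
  r ∧ ¬a ∧ ¬c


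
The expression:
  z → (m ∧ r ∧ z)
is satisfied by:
  {r: True, m: True, z: False}
  {r: True, m: False, z: False}
  {m: True, r: False, z: False}
  {r: False, m: False, z: False}
  {r: True, z: True, m: True}


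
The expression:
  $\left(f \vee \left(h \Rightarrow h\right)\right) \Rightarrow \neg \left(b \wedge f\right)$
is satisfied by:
  {b: False, f: False}
  {f: True, b: False}
  {b: True, f: False}


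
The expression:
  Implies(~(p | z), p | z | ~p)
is always true.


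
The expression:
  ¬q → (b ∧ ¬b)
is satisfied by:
  {q: True}


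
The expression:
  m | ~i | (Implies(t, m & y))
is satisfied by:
  {m: True, t: False, i: False}
  {t: False, i: False, m: False}
  {i: True, m: True, t: False}
  {i: True, t: False, m: False}
  {m: True, t: True, i: False}
  {t: True, m: False, i: False}
  {i: True, t: True, m: True}


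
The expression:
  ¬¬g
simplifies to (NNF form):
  g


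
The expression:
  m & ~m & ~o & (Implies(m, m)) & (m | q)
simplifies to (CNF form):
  False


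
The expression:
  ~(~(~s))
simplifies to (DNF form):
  ~s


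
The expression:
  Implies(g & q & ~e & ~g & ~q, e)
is always true.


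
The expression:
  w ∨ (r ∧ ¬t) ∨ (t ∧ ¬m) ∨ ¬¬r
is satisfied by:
  {r: True, t: True, w: True, m: False}
  {r: True, w: True, m: False, t: False}
  {r: True, t: True, w: True, m: True}
  {r: True, w: True, m: True, t: False}
  {r: True, t: True, m: False, w: False}
  {r: True, m: False, w: False, t: False}
  {r: True, t: True, m: True, w: False}
  {r: True, m: True, w: False, t: False}
  {t: True, w: True, m: False, r: False}
  {w: True, t: False, m: False, r: False}
  {t: True, w: True, m: True, r: False}
  {w: True, m: True, t: False, r: False}
  {t: True, m: False, w: False, r: False}


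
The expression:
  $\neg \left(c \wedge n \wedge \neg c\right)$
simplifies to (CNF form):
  $\text{True}$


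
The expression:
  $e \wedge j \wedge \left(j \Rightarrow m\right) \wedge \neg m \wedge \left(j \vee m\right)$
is never true.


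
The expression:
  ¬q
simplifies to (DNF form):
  ¬q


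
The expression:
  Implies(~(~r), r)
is always true.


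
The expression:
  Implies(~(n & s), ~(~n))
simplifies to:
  n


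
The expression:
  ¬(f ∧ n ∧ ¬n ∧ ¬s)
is always true.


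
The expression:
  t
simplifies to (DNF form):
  t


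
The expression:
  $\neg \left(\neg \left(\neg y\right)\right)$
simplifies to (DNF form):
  $\neg y$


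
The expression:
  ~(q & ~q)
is always true.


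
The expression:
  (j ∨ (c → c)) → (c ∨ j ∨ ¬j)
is always true.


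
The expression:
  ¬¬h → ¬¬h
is always true.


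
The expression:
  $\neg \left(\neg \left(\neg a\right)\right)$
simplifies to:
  $\neg a$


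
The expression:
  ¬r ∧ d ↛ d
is never true.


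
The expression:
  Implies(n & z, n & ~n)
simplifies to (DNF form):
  ~n | ~z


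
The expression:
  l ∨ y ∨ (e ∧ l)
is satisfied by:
  {y: True, l: True}
  {y: True, l: False}
  {l: True, y: False}


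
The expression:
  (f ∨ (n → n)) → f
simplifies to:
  f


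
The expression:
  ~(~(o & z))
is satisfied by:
  {z: True, o: True}


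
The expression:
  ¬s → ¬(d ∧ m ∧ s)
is always true.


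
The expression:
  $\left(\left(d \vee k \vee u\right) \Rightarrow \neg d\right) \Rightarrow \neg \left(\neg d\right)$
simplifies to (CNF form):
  $d$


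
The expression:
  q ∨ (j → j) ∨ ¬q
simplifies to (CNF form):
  True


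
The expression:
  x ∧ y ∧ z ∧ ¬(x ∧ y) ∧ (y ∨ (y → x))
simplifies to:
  False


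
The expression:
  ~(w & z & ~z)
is always true.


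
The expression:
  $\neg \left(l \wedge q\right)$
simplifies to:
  $\neg l \vee \neg q$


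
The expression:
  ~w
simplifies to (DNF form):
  ~w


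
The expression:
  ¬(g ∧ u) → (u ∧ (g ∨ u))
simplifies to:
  u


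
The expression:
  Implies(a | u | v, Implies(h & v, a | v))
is always true.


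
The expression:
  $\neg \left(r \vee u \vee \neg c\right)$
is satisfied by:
  {c: True, u: False, r: False}


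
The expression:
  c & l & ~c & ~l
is never true.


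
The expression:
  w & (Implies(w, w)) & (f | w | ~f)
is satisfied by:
  {w: True}


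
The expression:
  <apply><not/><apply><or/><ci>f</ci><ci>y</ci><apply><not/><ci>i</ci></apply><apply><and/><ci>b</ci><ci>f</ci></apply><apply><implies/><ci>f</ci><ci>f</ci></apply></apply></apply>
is never true.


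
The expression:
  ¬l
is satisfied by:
  {l: False}


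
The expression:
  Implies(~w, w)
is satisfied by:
  {w: True}


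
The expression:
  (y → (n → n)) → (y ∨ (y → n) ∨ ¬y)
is always true.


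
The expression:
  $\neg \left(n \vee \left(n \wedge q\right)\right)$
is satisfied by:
  {n: False}


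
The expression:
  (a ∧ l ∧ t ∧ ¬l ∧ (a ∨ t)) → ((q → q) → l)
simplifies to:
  True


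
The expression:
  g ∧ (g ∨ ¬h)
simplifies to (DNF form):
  g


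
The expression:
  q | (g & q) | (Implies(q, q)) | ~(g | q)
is always true.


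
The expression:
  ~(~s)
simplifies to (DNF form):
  s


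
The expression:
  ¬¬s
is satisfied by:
  {s: True}


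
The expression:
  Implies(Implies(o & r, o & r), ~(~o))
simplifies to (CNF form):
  o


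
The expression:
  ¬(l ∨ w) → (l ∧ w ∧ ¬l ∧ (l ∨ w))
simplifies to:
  l ∨ w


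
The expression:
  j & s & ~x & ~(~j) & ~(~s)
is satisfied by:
  {j: True, s: True, x: False}


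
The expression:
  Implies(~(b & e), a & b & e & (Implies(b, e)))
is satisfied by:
  {e: True, b: True}


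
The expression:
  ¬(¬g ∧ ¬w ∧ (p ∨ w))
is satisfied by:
  {g: True, w: True, p: False}
  {g: True, p: False, w: False}
  {w: True, p: False, g: False}
  {w: False, p: False, g: False}
  {g: True, w: True, p: True}
  {g: True, p: True, w: False}
  {w: True, p: True, g: False}


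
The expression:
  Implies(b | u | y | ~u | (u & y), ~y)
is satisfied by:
  {y: False}


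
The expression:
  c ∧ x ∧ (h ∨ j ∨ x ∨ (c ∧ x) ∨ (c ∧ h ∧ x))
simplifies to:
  c ∧ x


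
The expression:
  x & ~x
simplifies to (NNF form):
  False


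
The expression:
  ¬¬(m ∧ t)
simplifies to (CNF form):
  m ∧ t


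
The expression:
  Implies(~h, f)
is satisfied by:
  {h: True, f: True}
  {h: True, f: False}
  {f: True, h: False}


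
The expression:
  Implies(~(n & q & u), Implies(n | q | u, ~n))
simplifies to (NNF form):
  ~n | (q & u)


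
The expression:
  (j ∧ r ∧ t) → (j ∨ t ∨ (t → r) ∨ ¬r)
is always true.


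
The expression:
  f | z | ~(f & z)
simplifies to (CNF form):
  True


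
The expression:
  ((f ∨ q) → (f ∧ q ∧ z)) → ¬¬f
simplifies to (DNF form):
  f ∨ q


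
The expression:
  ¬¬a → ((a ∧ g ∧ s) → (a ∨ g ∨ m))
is always true.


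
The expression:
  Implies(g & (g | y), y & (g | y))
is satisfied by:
  {y: True, g: False}
  {g: False, y: False}
  {g: True, y: True}


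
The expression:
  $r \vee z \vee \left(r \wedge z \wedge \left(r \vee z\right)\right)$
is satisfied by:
  {r: True, z: True}
  {r: True, z: False}
  {z: True, r: False}


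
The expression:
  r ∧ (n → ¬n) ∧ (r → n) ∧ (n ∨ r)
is never true.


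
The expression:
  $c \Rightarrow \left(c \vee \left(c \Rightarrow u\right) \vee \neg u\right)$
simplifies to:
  $\text{True}$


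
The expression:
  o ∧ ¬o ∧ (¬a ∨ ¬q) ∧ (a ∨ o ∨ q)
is never true.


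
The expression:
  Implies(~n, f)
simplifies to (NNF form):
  f | n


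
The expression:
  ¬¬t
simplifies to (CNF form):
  t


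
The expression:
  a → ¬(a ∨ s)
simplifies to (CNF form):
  ¬a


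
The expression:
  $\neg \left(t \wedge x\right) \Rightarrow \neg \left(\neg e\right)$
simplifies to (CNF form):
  $\left(e \vee t\right) \wedge \left(e \vee x\right)$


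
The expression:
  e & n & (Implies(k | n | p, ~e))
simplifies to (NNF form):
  False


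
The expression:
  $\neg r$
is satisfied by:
  {r: False}


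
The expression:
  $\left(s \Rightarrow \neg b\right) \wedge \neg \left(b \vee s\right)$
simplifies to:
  $\neg b \wedge \neg s$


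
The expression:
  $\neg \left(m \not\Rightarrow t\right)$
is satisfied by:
  {t: True, m: False}
  {m: False, t: False}
  {m: True, t: True}


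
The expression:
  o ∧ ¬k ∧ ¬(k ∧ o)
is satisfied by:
  {o: True, k: False}


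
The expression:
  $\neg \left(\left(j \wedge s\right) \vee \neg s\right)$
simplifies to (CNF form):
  $s \wedge \neg j$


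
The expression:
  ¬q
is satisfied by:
  {q: False}


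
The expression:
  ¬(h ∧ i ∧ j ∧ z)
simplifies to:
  ¬h ∨ ¬i ∨ ¬j ∨ ¬z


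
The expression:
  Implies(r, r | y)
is always true.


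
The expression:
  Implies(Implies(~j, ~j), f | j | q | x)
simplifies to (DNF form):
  f | j | q | x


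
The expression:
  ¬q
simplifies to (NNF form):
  ¬q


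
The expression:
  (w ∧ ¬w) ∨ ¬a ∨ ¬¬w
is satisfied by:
  {w: True, a: False}
  {a: False, w: False}
  {a: True, w: True}


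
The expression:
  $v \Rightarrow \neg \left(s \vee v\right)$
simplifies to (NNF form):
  $\neg v$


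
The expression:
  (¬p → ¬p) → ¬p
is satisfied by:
  {p: False}


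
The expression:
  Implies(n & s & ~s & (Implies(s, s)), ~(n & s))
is always true.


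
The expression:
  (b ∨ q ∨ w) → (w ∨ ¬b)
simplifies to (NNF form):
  w ∨ ¬b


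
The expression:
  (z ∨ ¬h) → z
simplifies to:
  h ∨ z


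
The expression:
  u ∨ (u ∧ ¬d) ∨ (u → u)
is always true.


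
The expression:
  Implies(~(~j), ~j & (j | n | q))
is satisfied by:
  {j: False}


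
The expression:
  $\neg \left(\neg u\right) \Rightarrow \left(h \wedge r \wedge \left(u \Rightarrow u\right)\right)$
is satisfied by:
  {h: True, r: True, u: False}
  {h: True, r: False, u: False}
  {r: True, h: False, u: False}
  {h: False, r: False, u: False}
  {h: True, u: True, r: True}


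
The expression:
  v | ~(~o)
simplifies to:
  o | v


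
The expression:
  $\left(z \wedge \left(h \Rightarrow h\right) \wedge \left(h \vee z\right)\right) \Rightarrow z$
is always true.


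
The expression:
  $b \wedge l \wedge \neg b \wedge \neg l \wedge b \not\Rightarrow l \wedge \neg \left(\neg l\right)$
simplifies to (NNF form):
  $\text{False}$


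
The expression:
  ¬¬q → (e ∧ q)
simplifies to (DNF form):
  e ∨ ¬q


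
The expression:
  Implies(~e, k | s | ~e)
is always true.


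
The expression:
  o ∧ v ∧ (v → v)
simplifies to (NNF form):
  o ∧ v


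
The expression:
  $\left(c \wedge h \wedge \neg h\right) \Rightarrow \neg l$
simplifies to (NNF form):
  $\text{True}$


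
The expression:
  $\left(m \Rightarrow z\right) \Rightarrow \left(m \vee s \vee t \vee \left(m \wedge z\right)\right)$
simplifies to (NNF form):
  $m \vee s \vee t$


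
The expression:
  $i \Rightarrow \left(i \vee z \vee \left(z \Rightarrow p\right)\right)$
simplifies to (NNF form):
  $\text{True}$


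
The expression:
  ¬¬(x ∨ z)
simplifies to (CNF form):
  x ∨ z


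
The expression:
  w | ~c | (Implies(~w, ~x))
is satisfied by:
  {w: True, c: False, x: False}
  {c: False, x: False, w: False}
  {w: True, x: True, c: False}
  {x: True, c: False, w: False}
  {w: True, c: True, x: False}
  {c: True, w: False, x: False}
  {w: True, x: True, c: True}


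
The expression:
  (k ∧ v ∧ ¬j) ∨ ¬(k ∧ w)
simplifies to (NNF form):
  (v ∧ ¬j) ∨ ¬k ∨ ¬w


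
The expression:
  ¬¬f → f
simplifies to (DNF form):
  True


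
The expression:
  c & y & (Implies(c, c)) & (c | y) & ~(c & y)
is never true.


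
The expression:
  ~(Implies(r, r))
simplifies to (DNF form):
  False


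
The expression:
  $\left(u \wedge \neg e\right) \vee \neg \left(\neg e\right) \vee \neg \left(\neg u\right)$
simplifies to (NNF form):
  $e \vee u$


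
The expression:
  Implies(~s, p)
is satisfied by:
  {p: True, s: True}
  {p: True, s: False}
  {s: True, p: False}


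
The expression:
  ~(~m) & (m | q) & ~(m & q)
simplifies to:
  m & ~q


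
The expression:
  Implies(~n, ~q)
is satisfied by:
  {n: True, q: False}
  {q: False, n: False}
  {q: True, n: True}


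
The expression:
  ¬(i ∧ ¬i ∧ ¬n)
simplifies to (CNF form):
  True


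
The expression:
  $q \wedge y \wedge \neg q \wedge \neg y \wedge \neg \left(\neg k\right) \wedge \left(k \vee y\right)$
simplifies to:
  $\text{False}$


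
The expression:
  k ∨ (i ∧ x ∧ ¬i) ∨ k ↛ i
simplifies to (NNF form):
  k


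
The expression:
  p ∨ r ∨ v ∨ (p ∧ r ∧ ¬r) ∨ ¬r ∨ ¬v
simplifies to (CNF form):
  True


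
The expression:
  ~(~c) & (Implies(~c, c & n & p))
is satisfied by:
  {c: True}


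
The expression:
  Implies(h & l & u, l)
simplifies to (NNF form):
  True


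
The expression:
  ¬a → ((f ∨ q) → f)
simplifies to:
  a ∨ f ∨ ¬q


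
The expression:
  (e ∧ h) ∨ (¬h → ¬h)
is always true.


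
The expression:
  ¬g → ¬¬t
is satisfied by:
  {t: True, g: True}
  {t: True, g: False}
  {g: True, t: False}


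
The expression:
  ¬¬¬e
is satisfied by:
  {e: False}


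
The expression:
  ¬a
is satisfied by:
  {a: False}


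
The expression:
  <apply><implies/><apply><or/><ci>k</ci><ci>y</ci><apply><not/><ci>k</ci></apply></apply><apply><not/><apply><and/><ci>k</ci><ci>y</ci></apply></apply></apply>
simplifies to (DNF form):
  <apply><or/><apply><not/><ci>k</ci></apply><apply><not/><ci>y</ci></apply></apply>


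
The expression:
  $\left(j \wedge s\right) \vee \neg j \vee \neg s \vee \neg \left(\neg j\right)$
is always true.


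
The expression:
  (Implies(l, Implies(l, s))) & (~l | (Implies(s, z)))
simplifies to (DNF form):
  ~l | (s & z)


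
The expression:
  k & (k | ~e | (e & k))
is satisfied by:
  {k: True}


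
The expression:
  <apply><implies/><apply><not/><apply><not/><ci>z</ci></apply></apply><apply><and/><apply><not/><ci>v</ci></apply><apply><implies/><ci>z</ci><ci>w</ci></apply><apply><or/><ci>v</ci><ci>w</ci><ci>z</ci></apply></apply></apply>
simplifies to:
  <apply><or/><apply><not/><ci>z</ci></apply><apply><and/><ci>w</ci><apply><not/><ci>v</ci></apply></apply></apply>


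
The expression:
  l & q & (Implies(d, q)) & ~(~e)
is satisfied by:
  {e: True, q: True, l: True}


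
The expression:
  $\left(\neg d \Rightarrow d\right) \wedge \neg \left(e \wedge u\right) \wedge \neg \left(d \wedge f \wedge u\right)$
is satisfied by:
  {d: True, e: False, u: False, f: False}
  {f: True, d: True, e: False, u: False}
  {d: True, e: True, f: False, u: False}
  {f: True, d: True, e: True, u: False}
  {u: True, d: True, f: False, e: False}


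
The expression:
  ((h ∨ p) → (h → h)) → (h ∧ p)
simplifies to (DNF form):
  h ∧ p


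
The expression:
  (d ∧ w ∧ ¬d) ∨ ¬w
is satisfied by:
  {w: False}


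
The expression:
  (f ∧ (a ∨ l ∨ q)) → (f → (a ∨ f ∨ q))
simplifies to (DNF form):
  True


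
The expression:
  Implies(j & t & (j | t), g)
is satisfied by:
  {g: True, t: False, j: False}
  {g: False, t: False, j: False}
  {j: True, g: True, t: False}
  {j: True, g: False, t: False}
  {t: True, g: True, j: False}
  {t: True, g: False, j: False}
  {t: True, j: True, g: True}


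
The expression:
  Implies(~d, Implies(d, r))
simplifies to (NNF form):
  True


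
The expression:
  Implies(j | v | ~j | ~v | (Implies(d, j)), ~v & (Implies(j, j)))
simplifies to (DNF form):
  ~v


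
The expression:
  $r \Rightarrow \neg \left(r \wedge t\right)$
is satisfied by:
  {t: False, r: False}
  {r: True, t: False}
  {t: True, r: False}


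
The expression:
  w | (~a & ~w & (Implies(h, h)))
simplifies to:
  w | ~a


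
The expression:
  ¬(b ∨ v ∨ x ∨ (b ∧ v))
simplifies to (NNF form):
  ¬b ∧ ¬v ∧ ¬x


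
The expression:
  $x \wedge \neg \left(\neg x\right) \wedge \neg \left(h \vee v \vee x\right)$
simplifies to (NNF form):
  $\text{False}$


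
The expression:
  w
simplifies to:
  w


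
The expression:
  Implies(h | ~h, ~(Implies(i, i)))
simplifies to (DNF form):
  False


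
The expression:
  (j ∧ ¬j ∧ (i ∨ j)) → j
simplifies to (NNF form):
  True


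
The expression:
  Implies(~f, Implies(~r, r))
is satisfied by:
  {r: True, f: True}
  {r: True, f: False}
  {f: True, r: False}


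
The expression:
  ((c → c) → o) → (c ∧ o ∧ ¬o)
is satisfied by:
  {o: False}


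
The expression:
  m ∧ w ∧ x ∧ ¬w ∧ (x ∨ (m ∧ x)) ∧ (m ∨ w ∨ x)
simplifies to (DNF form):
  False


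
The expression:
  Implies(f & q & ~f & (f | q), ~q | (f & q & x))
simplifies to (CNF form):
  True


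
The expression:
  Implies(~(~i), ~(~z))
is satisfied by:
  {z: True, i: False}
  {i: False, z: False}
  {i: True, z: True}


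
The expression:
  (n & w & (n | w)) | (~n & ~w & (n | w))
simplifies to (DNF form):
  n & w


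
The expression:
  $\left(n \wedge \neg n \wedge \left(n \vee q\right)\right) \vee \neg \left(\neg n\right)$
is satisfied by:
  {n: True}


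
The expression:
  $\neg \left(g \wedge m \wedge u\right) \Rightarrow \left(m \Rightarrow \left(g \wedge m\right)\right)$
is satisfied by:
  {g: True, m: False}
  {m: False, g: False}
  {m: True, g: True}


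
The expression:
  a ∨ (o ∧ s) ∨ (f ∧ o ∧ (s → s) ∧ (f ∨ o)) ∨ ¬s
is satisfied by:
  {a: True, o: True, s: False}
  {a: True, s: False, o: False}
  {o: True, s: False, a: False}
  {o: False, s: False, a: False}
  {a: True, o: True, s: True}
  {a: True, s: True, o: False}
  {o: True, s: True, a: False}


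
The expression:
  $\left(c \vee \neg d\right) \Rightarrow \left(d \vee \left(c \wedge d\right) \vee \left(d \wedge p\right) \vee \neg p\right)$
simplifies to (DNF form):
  $d \vee \neg p$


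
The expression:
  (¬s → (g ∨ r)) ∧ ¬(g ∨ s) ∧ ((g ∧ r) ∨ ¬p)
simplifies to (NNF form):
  r ∧ ¬g ∧ ¬p ∧ ¬s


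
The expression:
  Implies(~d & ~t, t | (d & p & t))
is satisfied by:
  {d: True, t: True}
  {d: True, t: False}
  {t: True, d: False}


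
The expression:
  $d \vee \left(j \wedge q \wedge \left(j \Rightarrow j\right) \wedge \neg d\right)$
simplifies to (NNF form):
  $d \vee \left(j \wedge q\right)$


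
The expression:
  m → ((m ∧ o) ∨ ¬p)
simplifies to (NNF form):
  o ∨ ¬m ∨ ¬p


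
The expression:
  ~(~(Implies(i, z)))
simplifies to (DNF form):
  z | ~i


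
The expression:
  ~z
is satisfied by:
  {z: False}


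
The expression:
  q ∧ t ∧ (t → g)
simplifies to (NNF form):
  g ∧ q ∧ t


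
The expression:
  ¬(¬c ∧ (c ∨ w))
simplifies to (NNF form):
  c ∨ ¬w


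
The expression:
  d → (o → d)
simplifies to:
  True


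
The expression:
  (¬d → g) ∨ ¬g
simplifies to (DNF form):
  True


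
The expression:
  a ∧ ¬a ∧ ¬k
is never true.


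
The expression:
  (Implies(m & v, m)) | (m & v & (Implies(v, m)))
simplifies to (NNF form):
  True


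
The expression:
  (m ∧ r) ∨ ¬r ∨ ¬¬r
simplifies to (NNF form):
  True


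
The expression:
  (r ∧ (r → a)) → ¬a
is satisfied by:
  {a: False, r: False}
  {r: True, a: False}
  {a: True, r: False}


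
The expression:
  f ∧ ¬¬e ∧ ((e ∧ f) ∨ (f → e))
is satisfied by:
  {e: True, f: True}


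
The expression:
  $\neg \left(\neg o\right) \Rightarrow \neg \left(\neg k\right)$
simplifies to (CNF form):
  $k \vee \neg o$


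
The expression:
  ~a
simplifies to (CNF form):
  ~a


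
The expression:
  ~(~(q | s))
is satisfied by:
  {q: True, s: True}
  {q: True, s: False}
  {s: True, q: False}


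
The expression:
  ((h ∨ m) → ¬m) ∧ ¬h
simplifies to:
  ¬h ∧ ¬m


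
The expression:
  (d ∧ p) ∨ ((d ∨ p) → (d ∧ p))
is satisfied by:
  {p: False, d: False}
  {d: True, p: True}


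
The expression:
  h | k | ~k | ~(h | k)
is always true.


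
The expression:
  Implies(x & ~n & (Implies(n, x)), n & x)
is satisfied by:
  {n: True, x: False}
  {x: False, n: False}
  {x: True, n: True}
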